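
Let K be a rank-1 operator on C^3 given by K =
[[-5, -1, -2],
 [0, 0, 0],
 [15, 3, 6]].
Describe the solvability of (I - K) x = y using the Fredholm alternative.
(I - K) is singular (det(I - K) = 0, i.e. 1 ∈ sigma(K)). (I - K) x = y is solvable iff y ⊥ ker((I - K)^*) = span{(-5, -1, -2)}, i.e. iff -5y_1 - y_2 - 2y_3 = 0. When solvable, the solutions are x = y + c·(1, 0, -3), c arbitrary (ker(I - K) = span{(1, 0, -3)}, dimension 1).

K has rank 1, so it is an outer product K = u v^T: every row of K is a multiple of one row vector. Reading off the entries, u = (1, 0, -3) and v = (-5, -1, -2) (row i of K equals u_i·v^T). A rank-one matrix u v^T satisfies K u = u (v·u) and kills the (2)-dimensional subspace v^⊥, so its characteristic polynomial is lambda^2 (lambda - v·u) with v·u = tr K = 1. Hence the eigenvalues of I - K are 1 (multiplicity 2) and 1 - (1) = 0, so det(I - K) = 0. (Direct check: I - K =
[[6, 1, 2],
 [0, 1, 0],
 [-15, -3, -5]]
has determinant 0.) So 1 is an eigenvalue of K and (I - K) is not invertible. The finite-dimensional Fredholm alternative says: either (I - K) is invertible, or ker(I - K) ≠ {0} and then range(I - K) = ker((I - K)^*)^⊥, with dim ker(I - K) = dim ker((I - K)^*). We are in the second case, so we need both kernels. Kernel of I - K: (I - K) u = u - u (v·u) = u - u = 0, so ker(I - K) = span{u} = span{(1, 0, -3)} (it is exactly 1-dimensional because rank(I - K) = 2). Kernel of the adjoint: K is real, so (I - K)^* = I - K^T = I - v u^T, and (I - v u^T) v = v - v (u·v) = 0; hence ker((I - K)^*) = span{v} = span{(-5, -1, -2)}. Therefore (I - K) x = y is solvable iff <y, v> = 0, i.e. iff -5y_1 - y_2 - 2y_3 = 0. When this holds, K y = u (v·y) = 0, so (I - K) y = y and x = y is a particular solution; the full solution set is the line x = y + c·u = y + c·(1, 0, -3), c ∈ C.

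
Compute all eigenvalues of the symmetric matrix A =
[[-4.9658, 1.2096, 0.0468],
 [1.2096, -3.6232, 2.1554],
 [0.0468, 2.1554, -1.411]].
sigma(A) ≈ {-6, -4, 0}

A is real symmetric, so its spectrum consists of real eigenvalues. Expanding the characteristic polynomial of the displayed matrix gives
  det(λ I - A) = p(λ) = λ^3 + (10)λ^2 + (24)λ + (0).
Solving p(λ) = 0 yields eigenvalues ≈ -6, -4, 0. (A is shown rounded to 4 decimals, so these recover the underlying integer eigenvalues to within that precision.)
Verification: the trace of A = -10 equals the sum of eigenvalues -10, and det(A) ≈ -0.0005 matches the eigenvalue product 0.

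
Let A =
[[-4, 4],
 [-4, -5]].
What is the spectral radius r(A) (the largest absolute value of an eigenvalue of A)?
r(A) = 6

The eigenvalues of A are the roots of its characteristic polynomial. With M = A (coefficients from the trace and determinant):
  p(λ) = det(λ I - M) = λ^2 + 9λ + 36.
For λ^2 + 9λ + 36 the discriminant is -63. It is negative, so the roots are the complex-conjugate pair λ = -9/2 ± (sqrt(63)/2) i ≈ -4.5 ± 3.9686i. For a conjugate pair the product of the roots equals the constant term, so |λ|^2 = 36 and |λ| = sqrt(36) = 6.
Thus the eigenvalues (to 4 decimals) are -4.5 ± 3.9686i (modulus 6). The spectral radius is the largest modulus: r(A) = 6. (Cross-check: r(A) ≤ ||A||_2 ≈ 6.5208; equality holds whenever A is normal, though it can also hold for some non-normal A.)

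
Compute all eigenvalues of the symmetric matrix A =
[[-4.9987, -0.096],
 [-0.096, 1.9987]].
sigma(A) ≈ {-5, 2}

A is real symmetric, so its spectrum consists of real eigenvalues. Expanding the characteristic polynomial of the displayed matrix gives
  det(λ I - A) = p(λ) = λ^2 + (3)λ + (-10).
Solving p(λ) = 0 yields eigenvalues ≈ -5, 2. (A is shown rounded to 4 decimals, so these recover the underlying integer eigenvalues to within that precision.)
Verification: the trace of A = -3 equals the sum of eigenvalues -3, and det(A) ≈ -10.0001 matches the eigenvalue product -10.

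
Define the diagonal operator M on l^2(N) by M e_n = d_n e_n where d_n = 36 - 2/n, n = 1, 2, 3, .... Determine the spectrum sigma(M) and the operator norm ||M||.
sigma(M) = {36 - 2/n : n ≥ 1} ∪ {36}; ||M|| = 36

A bounded diagonal operator on l^2 with diagonal entries d_n has spectrum equal to the closure of {d_n : n ≥ 1}: every d_n is an eigenvalue (with eigenvector e_n), so {d_n} ⊂ sigma(M); the spectrum is closed, so its closure is too; and for lambda not in the closure, (M - lambda I) has bounded inverse (the diagonal entries 1/(d_n - lambda) are bounded). For our sequence d_n = 36 - 2/n, n = 1, 2, 3, ...:
  - {d_n} = {36 - 2/n : n ≥ 1}; the only limit point is 36
  - closure = {36 - 2/n : n ≥ 1} ∪ {36}
For the norm: a diagonal operator has ||M|| = sup_n |d_n|. Here d_n = 36 - 2/n increases monotonically from d_1 = 34 toward 36, with all terms in [34, 36); so sup_n |d_n| = 36 (the supremum is the limit, not attained). So ||M|| = 36.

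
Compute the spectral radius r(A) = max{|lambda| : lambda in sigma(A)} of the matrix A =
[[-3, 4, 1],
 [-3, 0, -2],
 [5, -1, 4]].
r(A) ≈ 3.9062

The eigenvalues of A are the roots of its characteristic polynomial. With M = A (coefficients from the trace, the sum of principal 2x2 minors, and det A):
  p(λ) = det(λ I - M) = λ^3 - λ^2 - 7λ - 17.
No integer candidate from the rational root theorem (±divisors of 17) is a root, so the roots are irrational. The cubic discriminant is Δ = -8592 < 0, so there is one real root and a complex-conjugate pair. p(3) = -20 and p(4) = 3 have opposite signs, so a root lies in (3, 4); Newton's method refines it to λ ≈ 3.9062. Dividing out (λ - (3.9062)) leaves approximately λ^2 + 2.9062λ + 4.3521. For λ^2 + 2.9062λ + 4.3521 the discriminant is -8.9624. It is negative, so the remaining roots are the complex-conjugate pair λ ≈ -1.4531 ± 1.4969i. Their product equals the constant term, so |λ|^2 ≈ 4.3521 and |λ| ≈ 2.0862.
Thus the eigenvalues (to 4 decimals) are 3.9062 (modulus 3.9062); -1.4531 ± 1.4969i (modulus 2.0862). The spectral radius is the largest modulus: r(A) ≈ 3.9062. (Cross-check: r(A) ≤ ||A||_2 ≈ 7.8882; equality holds whenever A is normal, though it can also hold for some non-normal A.)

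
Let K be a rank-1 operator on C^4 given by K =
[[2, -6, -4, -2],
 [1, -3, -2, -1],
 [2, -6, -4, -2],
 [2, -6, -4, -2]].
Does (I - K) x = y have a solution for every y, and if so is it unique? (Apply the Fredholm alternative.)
(I - K) is invertible (det(I - K) = 8 ≠ 0), so for every y in C^4 the equation (I - K) x = y has a unique solution.

K has rank 1, so it is an outer product K = u v^T: every row of K is a multiple of one row vector. Reading off the entries, u = (-2, -1, -2, -2) and v = (-1, 3, 2, 1) (row i of K equals u_i·v^T). A rank-one matrix u v^T satisfies K u = u (v·u) and kills the (3)-dimensional subspace v^⊥, so its characteristic polynomial is lambda^3 (lambda - v·u) with v·u = tr K = -7. Hence the eigenvalues of I - K are 1 (multiplicity 3) and 1 - (-7) = 8, so det(I - K) = 8. (Direct check: I - K =
[[-1, 6, 4, 2],
 [-1, 4, 2, 1],
 [-2, 6, 5, 2],
 [-2, 6, 4, 3]]
has determinant 8.) The finite-dimensional Fredholm alternative says: either (I - K) is invertible, or ker(I - K) ≠ {0} and then range(I - K) = ker((I - K)^*)^⊥, with dim ker(I - K) = dim ker((I - K)^*). Since det(I - K) ≠ 0, 1 is not an eigenvalue of K and ker(I - K) = {0}, so we are in the first case: for every y there is a unique x = (I - K)^(-1) y. Explicitly, by the Sherman–Morrison formula, (I - u v^T)^(-1) = I + u v^T/(1 - v·u), i.e. (I - K)^(-1) = I + K/(8).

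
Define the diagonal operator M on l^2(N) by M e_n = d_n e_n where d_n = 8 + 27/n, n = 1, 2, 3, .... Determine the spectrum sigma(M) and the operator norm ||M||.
sigma(M) = {8 + 27/n : n ≥ 1} ∪ {8}; ||M|| = 35

A bounded diagonal operator on l^2 with diagonal entries d_n has spectrum equal to the closure of {d_n : n ≥ 1}: every d_n is an eigenvalue (with eigenvector e_n), so {d_n} ⊂ sigma(M); the spectrum is closed, so its closure is too; and for lambda not in the closure, (M - lambda I) has bounded inverse (the diagonal entries 1/(d_n - lambda) are bounded). For our sequence d_n = 8 + 27/n, n = 1, 2, 3, ...:
  - {d_n} = {8 + 27/n : n ≥ 1}; the only limit point is 8
  - closure = {8 + 27/n : n ≥ 1} ∪ {8}
For the norm: a diagonal operator has ||M|| = sup_n |d_n|. Here d_n = 8 + 27/n is positive and decreasing, so sup_n |d_n| = d_1 = 8 + 27 = 35. So ||M|| = 35.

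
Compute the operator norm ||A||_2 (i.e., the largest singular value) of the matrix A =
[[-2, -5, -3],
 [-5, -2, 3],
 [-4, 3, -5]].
||A||_2 ≈ 7.4372 (= sqrt(largest eigenvalue of A^T A))

||A||_2 = sigma_max(A) = sqrt(lambda_max(A^T A)). Form the symmetric matrix M = A^T A =
[[45, 8, 11],
 [8, 38, -6],
 [11, -6, 43]].
Its characteristic polynomial (trace, sum of principal 2x2 minors, determinant of M give the coefficients) is
  p(λ) = det(λ I - M) = λ^3 - 126λ^2 + 5058λ - 63504.
No integer candidate from the rational root theorem (±divisors of 63504) is a root, so the roots are irrational. The cubic discriminant is Δ = 35820144 > 0, so there are three distinct real roots. p(25) = -179 and p(26) = 404 have opposite signs, so a root lies in (25, 26); Newton's method refines it to λ ≈ 25.2895. p(45) = 81 and p(46) = -116 have opposite signs, so a root lies in (45, 46); Newton's method refines it to λ ≈ 45.3985. p(55) = -89 and p(56) = 224 have opposite signs, so a root lies in (55, 56); Newton's method refines it to λ ≈ 55.312. Check (Vieta): the three roots sum to 126, matching tr M = 126.
So the eigenvalues of A^T A are ≈ 25.2895, 45.3985, 55.312 (all ≥ 0, as they must be for A^T A). The largest is λ_max ≈ 55.312, hence ||A||_2 = sqrt(λ_max) ≈ 7.4372.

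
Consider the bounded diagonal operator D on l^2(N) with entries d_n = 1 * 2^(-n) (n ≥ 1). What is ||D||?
||D|| = 1/2 (attained at n = 1)

For D diagonal, ||D|| = sup_n |d_n|. The sequence d_n = 1 * 2^(-n) is positive and strictly decreasing (ratio 2^(-1) < 1), so the supremum is d_1 = 1/2. Hence ||D|| = 1/2.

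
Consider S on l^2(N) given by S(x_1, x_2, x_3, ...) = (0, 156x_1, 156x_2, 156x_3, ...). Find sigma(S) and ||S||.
sigma(S) = closed disk {z in C : |z| ≤ 156}; ||S|| = 156

Note S = 156·U where U is the unit right shift (U x)_k = x_{k-1} (with x_0 := 0); so ||S|| = 156||U|| and sigma(S) = 156·sigma(U). ||S x||^2 = sum_{k≥1} |156x_k|^2 = 24336||x||^2, so ||S|| = 156 and sigma(S) ⊂ {|z| ≤ 156}. For any |lambda| < 156, the equation (S - lambda I) x = 0 forces x_1 = 0, then 156x_k = lambda x_{k+1} ⇒ x = 0, so S has no eigenvalues. But (S - lambda I) is not surjective for |lambda| < 156: solving (S - lambda I) x = e_1 would require x_n proportional to (lambda/156)^(-n), which is not in l^2. So every |lambda| < 156 lies in the residual spectrum. The boundary |lambda| = 156 is in the approximate point spectrum (the spectrum is closed). Hence sigma(S) is the closed disk of radius 156.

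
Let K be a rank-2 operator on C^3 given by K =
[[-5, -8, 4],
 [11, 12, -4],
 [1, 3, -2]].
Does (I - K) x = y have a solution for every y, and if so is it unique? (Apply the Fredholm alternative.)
(I - K) is invertible (det(I - K) = 18 ≠ 0), so for every y in C^3 the equation (I - K) x = y has a unique solution.

K has rank 2 and factors as K = U V^T = u1 v1^T + u2 v2^T with u1 = (2, -2, -1), v1 = (-1, -3, 2), u2 = (1, -3, 0), v2 = (-3, -2, 0) (multiplying out reproduces the displayed K). The nonzero eigenvalues of U V^T coincide with those of the 2 x 2 matrix G = V^T U = [[v1·u1, v1·u2], [v2·u1, v2·u2]] = [[2, 8], [-2, 3]], and by the Sylvester determinant identity det(I_3 - U V^T) = det(I_2 - V^T U) = det([[-1, -8], [2, -2]]) = (-1)(-2) - (-8)(2) = 18. (Direct check: I - K =
[[6, 8, -4],
 [-11, -11, 4],
 [-1, -3, 3]]
has determinant 18.) The finite-dimensional Fredholm alternative says: either (I - K) is invertible, or ker(I - K) ≠ {0} and then range(I - K) = ker((I - K)^*)^⊥, with dim ker(I - K) = dim ker((I - K)^*). Since det(I - K) ≠ 0, 1 is not an eigenvalue of K and ker(I - K) = {0}, so we are in the first case: for every y there is a unique x = (I - K)^(-1) y. (Explicitly, by the Woodbury identity, (I - U V^T)^(-1) = I + U (I_2 - G)^(-1) V^T.)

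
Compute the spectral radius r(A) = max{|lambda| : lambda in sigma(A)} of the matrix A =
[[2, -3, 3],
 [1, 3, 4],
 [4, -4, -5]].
r(A) ≈ 5.6071

The eigenvalues of A are the roots of its characteristic polynomial. With M = A (coefficients from the trace, the sum of principal 2x2 minors, and det A):
  p(λ) = det(λ I - M) = λ^3 - 12λ + 109.
No integer candidate from the rational root theorem (±divisors of 109) is a root, so the roots are irrational. The cubic discriminant is Δ = -313875 < 0, so there is one real root and a complex-conjugate pair. p(-6) = -35 and p(-5) = 44 have opposite signs, so a root lies in (-6, -5); Newton's method refines it to λ ≈ -5.6071. Dividing out (λ - (-5.6071)) leaves approximately λ^2 - 5.6071λ + 19.4396. For λ^2 - 5.6071λ + 19.4396 the discriminant is -46.3189. It is negative, so the remaining roots are the complex-conjugate pair λ ≈ 2.8036 ± 3.4029i. Their product equals the constant term, so |λ|^2 ≈ 19.4396 and |λ| ≈ 4.409.
Thus the eigenvalues (to 4 decimals) are -5.6071 (modulus 5.6071); 2.8036 ± 3.4029i (modulus 4.409). The spectral radius is the largest modulus: r(A) ≈ 5.6071. (Cross-check: r(A) ≤ ||A||_2 ≈ 8.577; equality holds whenever A is normal, though it can also hold for some non-normal A.)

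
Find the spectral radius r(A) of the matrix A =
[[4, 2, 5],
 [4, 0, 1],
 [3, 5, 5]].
r(A) ≈ 10.2227

The eigenvalues of A are the roots of its characteristic polynomial. With M = A (coefficients from the trace, the sum of principal 2x2 minors, and det A):
  p(λ) = det(λ I - M) = λ^3 - 9λ^2 - 8λ - 46.
No integer candidate from the rational root theorem (±divisors of 46) is a root, so the roots are irrational. The cubic discriminant is Δ = -243652 < 0, so there is one real root and a complex-conjugate pair. p(10) = -26 and p(11) = 108 have opposite signs, so a root lies in (10, 11); Newton's method refines it to λ ≈ 10.2227. Dividing out (λ - (10.2227)) leaves approximately λ^2 + 1.2227λ + 4.4998. For λ^2 + 1.2227λ + 4.4998 the discriminant is -16.504. It is negative, so the remaining roots are the complex-conjugate pair λ ≈ -0.6114 ± 2.0313i. Their product equals the constant term, so |λ|^2 ≈ 4.4998 and |λ| ≈ 2.1213.
Thus the eigenvalues (to 4 decimals) are 10.2227 (modulus 10.2227); -0.6114 ± 2.0313i (modulus 2.1213). The spectral radius is the largest modulus: r(A) ≈ 10.2227. (Cross-check: r(A) ≤ ||A||_2 ≈ 10.3615; equality holds whenever A is normal, though it can also hold for some non-normal A.)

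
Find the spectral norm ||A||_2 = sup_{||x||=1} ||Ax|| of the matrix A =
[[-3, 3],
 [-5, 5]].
||A||_2 = sqrt(68) ≈ 8.2462 (= sqrt(largest eigenvalue of A^T A))

||A||_2 = sigma_max(A) = sqrt(lambda_max(A^T A)). Form the symmetric matrix M = A^T A =
[[34, -34],
 [-34, 34]].
Its characteristic polynomial (trace, determinant of M give the coefficients) is
  p(λ) = det(λ I - M) = λ^2 - 68λ.
For λ^2 - 68λ the discriminant is 4624. It is a perfect square (68^2), so the roots are rational: λ = (68 ± 68)/2 = 68, 0.
So the eigenvalues of A^T A are ≈ 0, 68 (all ≥ 0, as they must be for A^T A). The largest is λ_max = 68, hence ||A||_2 = sqrt(λ_max) = sqrt(68) ≈ 8.2462.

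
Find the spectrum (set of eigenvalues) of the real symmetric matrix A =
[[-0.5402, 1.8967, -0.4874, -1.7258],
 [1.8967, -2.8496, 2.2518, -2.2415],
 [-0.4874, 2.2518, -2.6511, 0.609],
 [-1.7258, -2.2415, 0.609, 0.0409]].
sigma(A) ≈ {-6, -2, -1, 3}

A is real symmetric, so its spectrum consists of real eigenvalues. Expanding the characteristic polynomial of the displayed matrix gives
  det(λ I - A) = p(λ) = λ^4 + (6)λ^3 + (-7)λ^2 + (-48)λ + (-36).
Solving p(λ) = 0 yields eigenvalues ≈ -6, -2, -1, 3. (A is shown rounded to 4 decimals, so these recover the underlying integer eigenvalues to within that precision.)
Verification: the trace of A = -6 equals the sum of eigenvalues -6, and det(A) ≈ -36.0006 matches the eigenvalue product -36.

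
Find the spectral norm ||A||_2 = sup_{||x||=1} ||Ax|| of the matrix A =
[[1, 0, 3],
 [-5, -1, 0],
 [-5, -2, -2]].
||A||_2 ≈ 7.7099 (= sqrt(largest eigenvalue of A^T A))

||A||_2 = sigma_max(A) = sqrt(lambda_max(A^T A)). Form the symmetric matrix M = A^T A =
[[51, 15, 13],
 [15, 5, 4],
 [13, 4, 13]].
Its characteristic polynomial (trace, sum of principal 2x2 minors, determinant of M give the coefficients) is
  p(λ) = det(λ I - M) = λ^3 - 69λ^2 + 573λ - 289.
No integer candidate from the rational root theorem (±divisors of 289) is a root, so the roots are irrational. The cubic discriminant is Δ = 634304304 > 0, so there are three distinct real roots. p(0) = -289 and p(1) = 216 have opposite signs, so a root lies in (0, 1); Newton's method refines it to λ ≈ 0.5391. p(9) = 8 and p(10) = -459 have opposite signs, so a root lies in (9, 10); Newton's method refines it to λ ≈ 9.0187. p(59) = -1292 and p(60) = 1691 have opposite signs, so a root lies in (59, 60); Newton's method refines it to λ ≈ 59.4422. Check (Vieta): the three roots sum to 69, matching tr M = 69.
So the eigenvalues of A^T A are ≈ 0.5391, 9.0187, 59.4422 (all ≥ 0, as they must be for A^T A). The largest is λ_max ≈ 59.4422, hence ||A||_2 = sqrt(λ_max) ≈ 7.7099.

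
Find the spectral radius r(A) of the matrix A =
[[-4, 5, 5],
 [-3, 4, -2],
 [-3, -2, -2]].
r(A) ≈ 5.854

The eigenvalues of A are the roots of its characteristic polynomial. With M = A (coefficients from the trace, the sum of principal 2x2 minors, and det A):
  p(λ) = det(λ I - M) = λ^3 + 2λ^2 + 10λ - 138.
No integer candidate from the rational root theorem (±divisors of 138) is a root, so the roots are irrational. The cubic discriminant is Δ = -563052 < 0, so there is one real root and a complex-conjugate pair. p(4) = -2 and p(5) = 87 have opposite signs, so a root lies in (4, 5); Newton's method refines it to λ ≈ 4.0269. Dividing out (λ - (4.0269)) leaves approximately λ^2 + 6.0269λ + 34.2696. For λ^2 + 6.0269λ + 34.2696 the discriminant is -100.7551. It is negative, so the remaining roots are the complex-conjugate pair λ ≈ -3.0134 ± 5.0188i. Their product equals the constant term, so |λ|^2 ≈ 34.2696 and |λ| ≈ 5.854.
Thus the eigenvalues (to 4 decimals) are 4.0269 (modulus 4.0269); -3.0134 ± 5.0188i (modulus 5.854). The spectral radius is the largest modulus: r(A) ≈ 5.854. (Cross-check: r(A) ≤ ||A||_2 ≈ 8.7576; equality holds whenever A is normal, though it can also hold for some non-normal A.)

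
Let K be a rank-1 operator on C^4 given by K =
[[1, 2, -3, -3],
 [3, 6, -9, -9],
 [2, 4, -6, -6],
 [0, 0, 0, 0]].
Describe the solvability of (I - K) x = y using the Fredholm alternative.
(I - K) is singular (det(I - K) = 0, i.e. 1 ∈ sigma(K)). (I - K) x = y is solvable iff y ⊥ ker((I - K)^*) = span{(1, 2, -3, -3)}, i.e. iff y_1 + 2y_2 - 3y_3 - 3y_4 = 0. When solvable, the solutions are x = y + c·(1, 3, 2, 0), c arbitrary (ker(I - K) = span{(1, 3, 2, 0)}, dimension 1).

K has rank 1, so it is an outer product K = u v^T: every row of K is a multiple of one row vector. Reading off the entries, u = (1, 3, 2, 0) and v = (1, 2, -3, -3) (row i of K equals u_i·v^T). A rank-one matrix u v^T satisfies K u = u (v·u) and kills the (3)-dimensional subspace v^⊥, so its characteristic polynomial is lambda^3 (lambda - v·u) with v·u = tr K = 1. Hence the eigenvalues of I - K are 1 (multiplicity 3) and 1 - (1) = 0, so det(I - K) = 0. (Direct check: I - K =
[[0, -2, 3, 3],
 [-3, -5, 9, 9],
 [-2, -4, 7, 6],
 [0, 0, 0, 1]]
has determinant 0.) So 1 is an eigenvalue of K and (I - K) is not invertible. The finite-dimensional Fredholm alternative says: either (I - K) is invertible, or ker(I - K) ≠ {0} and then range(I - K) = ker((I - K)^*)^⊥, with dim ker(I - K) = dim ker((I - K)^*). We are in the second case, so we need both kernels. Kernel of I - K: (I - K) u = u - u (v·u) = u - u = 0, so ker(I - K) = span{u} = span{(1, 3, 2, 0)} (it is exactly 1-dimensional because rank(I - K) = 3). Kernel of the adjoint: K is real, so (I - K)^* = I - K^T = I - v u^T, and (I - v u^T) v = v - v (u·v) = 0; hence ker((I - K)^*) = span{v} = span{(1, 2, -3, -3)}. Therefore (I - K) x = y is solvable iff <y, v> = 0, i.e. iff y_1 + 2y_2 - 3y_3 - 3y_4 = 0. When this holds, K y = u (v·y) = 0, so (I - K) y = y and x = y is a particular solution; the full solution set is the line x = y + c·u = y + c·(1, 3, 2, 0), c ∈ C.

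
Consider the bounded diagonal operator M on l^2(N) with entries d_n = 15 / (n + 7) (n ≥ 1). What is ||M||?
||M|| = 15/8 (attained at n = 1)

For M diagonal, ||M|| = sup_n |d_n| = sup_n 15/(n + 7). This is positive and strictly decreasing in n, so the supremum is attained at n = 1: d_1 = 15/(1 + 7) = 15/8. Hence ||M|| = 15/8.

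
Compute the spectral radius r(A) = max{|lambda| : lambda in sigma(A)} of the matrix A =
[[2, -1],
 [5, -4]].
r(A) = 3

The eigenvalues of A are the roots of its characteristic polynomial. With M = A (coefficients from the trace and determinant):
  p(λ) = det(λ I - M) = λ^2 + 2λ - 3.
For λ^2 + 2λ - 3 the discriminant is 16. It is a perfect square (4^2), so the roots are rational: λ = (-2 ± 4)/2 = 1, -3.
Thus the eigenvalues (to 4 decimals) are 1 (modulus 1); -3 (modulus 3). The spectral radius is the largest modulus: r(A) = 3. (Cross-check: r(A) ≤ ||A||_2 ≈ 6.7678; equality holds whenever A is normal, though it can also hold for some non-normal A.)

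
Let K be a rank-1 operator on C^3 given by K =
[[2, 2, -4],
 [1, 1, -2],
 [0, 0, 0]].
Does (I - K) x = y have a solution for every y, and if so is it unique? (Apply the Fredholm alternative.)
(I - K) is invertible (det(I - K) = -2 ≠ 0), so for every y in C^3 the equation (I - K) x = y has a unique solution.

K has rank 1, so it is an outer product K = u v^T: every row of K is a multiple of one row vector. Reading off the entries, u = (2, 1, 0) and v = (1, 1, -2) (row i of K equals u_i·v^T). A rank-one matrix u v^T satisfies K u = u (v·u) and kills the (2)-dimensional subspace v^⊥, so its characteristic polynomial is lambda^2 (lambda - v·u) with v·u = tr K = 3. Hence the eigenvalues of I - K are 1 (multiplicity 2) and 1 - (3) = -2, so det(I - K) = -2. (Direct check: I - K =
[[-1, -2, 4],
 [-1, 0, 2],
 [0, 0, 1]]
has determinant -2.) The finite-dimensional Fredholm alternative says: either (I - K) is invertible, or ker(I - K) ≠ {0} and then range(I - K) = ker((I - K)^*)^⊥, with dim ker(I - K) = dim ker((I - K)^*). Since det(I - K) ≠ 0, 1 is not an eigenvalue of K and ker(I - K) = {0}, so we are in the first case: for every y there is a unique x = (I - K)^(-1) y. Explicitly, by the Sherman–Morrison formula, (I - u v^T)^(-1) = I + u v^T/(1 - v·u), i.e. (I - K)^(-1) = I + K/(-2).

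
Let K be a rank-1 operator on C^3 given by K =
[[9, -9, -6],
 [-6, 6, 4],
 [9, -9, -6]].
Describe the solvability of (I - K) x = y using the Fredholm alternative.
(I - K) is invertible (det(I - K) = -8 ≠ 0), so for every y in C^3 the equation (I - K) x = y has a unique solution.

K has rank 1, so it is an outer product K = u v^T: every row of K is a multiple of one row vector. Reading off the entries, u = (3, -2, 3) and v = (3, -3, -2) (row i of K equals u_i·v^T). A rank-one matrix u v^T satisfies K u = u (v·u) and kills the (2)-dimensional subspace v^⊥, so its characteristic polynomial is lambda^2 (lambda - v·u) with v·u = tr K = 9. Hence the eigenvalues of I - K are 1 (multiplicity 2) and 1 - (9) = -8, so det(I - K) = -8. (Direct check: I - K =
[[-8, 9, 6],
 [6, -5, -4],
 [-9, 9, 7]]
has determinant -8.) The finite-dimensional Fredholm alternative says: either (I - K) is invertible, or ker(I - K) ≠ {0} and then range(I - K) = ker((I - K)^*)^⊥, with dim ker(I - K) = dim ker((I - K)^*). Since det(I - K) ≠ 0, 1 is not an eigenvalue of K and ker(I - K) = {0}, so we are in the first case: for every y there is a unique x = (I - K)^(-1) y. Explicitly, by the Sherman–Morrison formula, (I - u v^T)^(-1) = I + u v^T/(1 - v·u), i.e. (I - K)^(-1) = I + K/(-8).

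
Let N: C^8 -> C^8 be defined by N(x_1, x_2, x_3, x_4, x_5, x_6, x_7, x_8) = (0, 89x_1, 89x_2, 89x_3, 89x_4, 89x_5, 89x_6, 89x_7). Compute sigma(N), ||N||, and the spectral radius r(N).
sigma(N) = {0}; ||N|| = 89; r(N) = 0. (N is nilpotent with N^8 = 0.)

On C^8, N is a strictly lower-triangular matrix with 89 on the subdiagonal and zeros elsewhere, so its characteristic polynomial is lambda^8 and every eigenvalue is 0: sigma(N) = {0}. For the operator norm, N e_i = 89e_{i+1} for i = 1, ..., 7 and N e_8 = 0, so the singular values of N are 89 (with multiplicity 7) and 0; hence ||N|| = 89. The spectral radius r(N) = max|lambda| = 0. Note ||N|| > r(N) — characteristic of non-normal nilpotent operators. Indeed N^8 = 0.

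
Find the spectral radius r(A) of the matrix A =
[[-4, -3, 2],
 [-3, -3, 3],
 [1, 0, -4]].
r(A) = (8 + sqrt(44))/2 ≈ 7.3166

The eigenvalues of A are the roots of its characteristic polynomial. With M = A (coefficients from the trace, the sum of principal 2x2 minors, and det A):
  p(λ) = det(λ I - M) = λ^3 + 11λ^2 + 29λ + 15.
By the rational root theorem any rational root is an integer divisor of 15. Testing λ = -3: p(-3) = -27 + 99 - 87 + 15 = 0, so λ = -3 is a root. Dividing out (λ + 3) leaves p(λ) = (λ + 3)(λ^2 + 8λ + 5). For λ^2 + 8λ + 5 the discriminant is 44. It is nonnegative but not a perfect square, so the roots are real and irrational: λ = (-8 ± sqrt(44))/2 ≈ -0.6834, -7.3166.
Thus the eigenvalues (to 4 decimals) are -0.6834 (modulus 0.6834); -7.3166 (modulus 7.3166); -3 (modulus 3). The spectral radius is the largest modulus: r(A) = (8 + sqrt(44))/2 ≈ 7.3166. (Cross-check: r(A) ≤ ||A||_2 ≈ 7.9332; equality holds whenever A is normal, though it can also hold for some non-normal A.)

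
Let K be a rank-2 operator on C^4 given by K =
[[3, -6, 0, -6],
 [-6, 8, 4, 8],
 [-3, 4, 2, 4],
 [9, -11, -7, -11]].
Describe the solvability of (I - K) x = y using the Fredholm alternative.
(I - K) is invertible (det(I - K) = 20 ≠ 0), so for every y in C^4 the equation (I - K) x = y has a unique solution.

K has rank 2 and factors as K = U V^T = u1 v1^T + u2 v2^T with u1 = (3, -2, -1, 2), v1 = (0, -1, 1, -1), u2 = (-1, 2, 1, -3), v2 = (-3, 3, 3, 3) (multiplying out reproduces the displayed K). The nonzero eigenvalues of U V^T coincide with those of the 2 x 2 matrix G = V^T U = [[v1·u1, v1·u2], [v2·u1, v2·u2]] = [[-1, 2], [-12, 3]], and by the Sylvester determinant identity det(I_4 - U V^T) = det(I_2 - V^T U) = det([[2, -2], [12, -2]]) = (2)(-2) - (-2)(12) = 20. (Direct check: I - K =
[[-2, 6, 0, 6],
 [6, -7, -4, -8],
 [3, -4, -1, -4],
 [-9, 11, 7, 12]]
has determinant 20.) The finite-dimensional Fredholm alternative says: either (I - K) is invertible, or ker(I - K) ≠ {0} and then range(I - K) = ker((I - K)^*)^⊥, with dim ker(I - K) = dim ker((I - K)^*). Since det(I - K) ≠ 0, 1 is not an eigenvalue of K and ker(I - K) = {0}, so we are in the first case: for every y there is a unique x = (I - K)^(-1) y. (Explicitly, by the Woodbury identity, (I - U V^T)^(-1) = I + U (I_2 - G)^(-1) V^T.)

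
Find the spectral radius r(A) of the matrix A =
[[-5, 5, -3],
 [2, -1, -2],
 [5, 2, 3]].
r(A) ≈ 6.3792

The eigenvalues of A are the roots of its characteristic polynomial. With M = A (coefficients from the trace, the sum of principal 2x2 minors, and det A):
  p(λ) = det(λ I - M) = λ^3 + 3λ^2 - 4λ + 112.
No integer candidate from the rational root theorem (±divisors of 112) is a root, so the roots are irrational. The cubic discriminant is Δ = -374576 < 0, so there is one real root and a complex-conjugate pair. p(-7) = -56 and p(-6) = 28 have opposite signs, so a root lies in (-7, -6); Newton's method refines it to λ ≈ -6.3792. Dividing out (λ - (-6.3792)) leaves approximately λ^2 - 3.3792λ + 17.557. For λ^2 - 3.3792λ + 17.557 the discriminant is -58.8086. It is negative, so the remaining roots are the complex-conjugate pair λ ≈ 1.6896 ± 3.8343i. Their product equals the constant term, so |λ|^2 ≈ 17.557 and |λ| ≈ 4.1901.
Thus the eigenvalues (to 4 decimals) are -6.3792 (modulus 6.3792); 1.6896 ± 3.8343i (modulus 4.1901). The spectral radius is the largest modulus: r(A) ≈ 6.3792. (Cross-check: r(A) ≤ ||A||_2 ≈ 8.7071; equality holds whenever A is normal, though it can also hold for some non-normal A.)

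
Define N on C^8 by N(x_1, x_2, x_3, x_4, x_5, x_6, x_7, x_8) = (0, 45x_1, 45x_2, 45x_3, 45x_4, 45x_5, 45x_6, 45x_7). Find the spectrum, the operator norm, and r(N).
sigma(N) = {0}; ||N|| = 45; r(N) = 0. (N is nilpotent with N^8 = 0.)

On C^8, N is a strictly lower-triangular matrix with 45 on the subdiagonal and zeros elsewhere, so its characteristic polynomial is lambda^8 and every eigenvalue is 0: sigma(N) = {0}. For the operator norm, N e_i = 45e_{i+1} for i = 1, ..., 7 and N e_8 = 0, so the singular values of N are 45 (with multiplicity 7) and 0; hence ||N|| = 45. The spectral radius r(N) = max|lambda| = 0. Note ||N|| > r(N) — characteristic of non-normal nilpotent operators. Indeed N^8 = 0.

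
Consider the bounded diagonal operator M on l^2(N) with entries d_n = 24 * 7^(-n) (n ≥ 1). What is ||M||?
||M|| = 24/7 (attained at n = 1)

For M diagonal, ||M|| = sup_n |d_n|. The sequence d_n = 24 * 7^(-n) is positive and strictly decreasing (ratio 7^(-1) < 1), so the supremum is d_1 = 24/7. Hence ||M|| = 24/7.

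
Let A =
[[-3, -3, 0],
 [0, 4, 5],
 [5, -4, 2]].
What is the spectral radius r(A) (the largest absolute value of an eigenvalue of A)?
r(A) ≈ 6.2395

The eigenvalues of A are the roots of its characteristic polynomial. With M = A (coefficients from the trace, the sum of principal 2x2 minors, and det A):
  p(λ) = det(λ I - M) = λ^3 - 3λ^2 + 10λ + 159.
No integer candidate from the rational root theorem (±divisors of 159) is a root, so the roots are irrational. The cubic discriminant is Δ = -754375 < 0, so there is one real root and a complex-conjugate pair. p(-5) = -91 and p(-4) = 7 have opposite signs, so a root lies in (-5, -4); Newton's method refines it to λ ≈ -4.0841. Dividing out (λ - (-4.0841)) leaves approximately λ^2 - 7.0841λ + 38.9318. For λ^2 - 7.0841λ + 38.9318 the discriminant is -105.5432. It is negative, so the remaining roots are the complex-conjugate pair λ ≈ 3.542 ± 5.1367i. Their product equals the constant term, so |λ|^2 ≈ 38.9318 and |λ| ≈ 6.2395.
Thus the eigenvalues (to 4 decimals) are -4.0841 (modulus 4.0841); 3.542 ± 5.1367i (modulus 6.2395). The spectral radius is the largest modulus: r(A) ≈ 6.2395. (Cross-check: r(A) ≤ ||A||_2 ≈ 7.0892; equality holds whenever A is normal, though it can also hold for some non-normal A.)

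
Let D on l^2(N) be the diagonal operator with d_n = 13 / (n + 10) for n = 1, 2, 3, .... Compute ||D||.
||D|| = 13/11 (attained at n = 1)

For D diagonal, ||D|| = sup_n |d_n| = sup_n 13/(n + 10). This is positive and strictly decreasing in n, so the supremum is attained at n = 1: d_1 = 13/(1 + 10) = 13/11. Hence ||D|| = 13/11.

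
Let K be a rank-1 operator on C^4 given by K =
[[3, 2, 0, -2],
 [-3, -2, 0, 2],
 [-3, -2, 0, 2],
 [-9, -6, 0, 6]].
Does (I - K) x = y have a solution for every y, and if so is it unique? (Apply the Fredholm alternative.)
(I - K) is invertible (det(I - K) = -6 ≠ 0), so for every y in C^4 the equation (I - K) x = y has a unique solution.

K has rank 1, so it is an outer product K = u v^T: every row of K is a multiple of one row vector. Reading off the entries, u = (-1, 1, 1, 3) and v = (-3, -2, 0, 2) (row i of K equals u_i·v^T). A rank-one matrix u v^T satisfies K u = u (v·u) and kills the (3)-dimensional subspace v^⊥, so its characteristic polynomial is lambda^3 (lambda - v·u) with v·u = tr K = 7. Hence the eigenvalues of I - K are 1 (multiplicity 3) and 1 - (7) = -6, so det(I - K) = -6. (Direct check: I - K =
[[-2, -2, 0, 2],
 [3, 3, 0, -2],
 [3, 2, 1, -2],
 [9, 6, 0, -5]]
has determinant -6.) The finite-dimensional Fredholm alternative says: either (I - K) is invertible, or ker(I - K) ≠ {0} and then range(I - K) = ker((I - K)^*)^⊥, with dim ker(I - K) = dim ker((I - K)^*). Since det(I - K) ≠ 0, 1 is not an eigenvalue of K and ker(I - K) = {0}, so we are in the first case: for every y there is a unique x = (I - K)^(-1) y. Explicitly, by the Sherman–Morrison formula, (I - u v^T)^(-1) = I + u v^T/(1 - v·u), i.e. (I - K)^(-1) = I + K/(-6).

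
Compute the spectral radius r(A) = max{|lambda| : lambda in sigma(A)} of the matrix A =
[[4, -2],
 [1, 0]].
r(A) = (4 + sqrt(8))/2 ≈ 3.4142

The eigenvalues of A are the roots of its characteristic polynomial. With M = A (coefficients from the trace and determinant):
  p(λ) = det(λ I - M) = λ^2 - 4λ + 2.
For λ^2 - 4λ + 2 the discriminant is 8. It is nonnegative but not a perfect square, so the roots are real and irrational: λ = (4 ± sqrt(8))/2 ≈ 3.4142, 0.5858.
Thus the eigenvalues (to 4 decimals) are 3.4142 (modulus 3.4142); 0.5858 (modulus 0.5858). The spectral radius is the largest modulus: r(A) = (4 + sqrt(8))/2 ≈ 3.4142. (Cross-check: r(A) ≤ ||A||_2 ≈ 4.5616; equality holds whenever A is normal, though it can also hold for some non-normal A.)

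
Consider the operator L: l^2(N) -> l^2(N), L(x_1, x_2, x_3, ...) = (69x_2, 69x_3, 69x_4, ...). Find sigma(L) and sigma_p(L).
sigma(L) = closed disk {z in C : |z| ≤ 69}; sigma_p(L) = open disk {z in C : |z| < 69}

Note L = 69·V where V is the unit left shift (V x)_k = x_{k+1}; so sigma(L) = 69·sigma(V) and ||L|| = 69||V||. ||L x||^2 = 4761sum_{k≥2} |x_k|^2 ≤ 4761||x||^2, with equality on {x : x_1 = 0}, so ||L|| = 69. For any lambda with |lambda| < 69, set r = lambda/69 (|r| < 1); the vector x = (1, r, r^2, ...) is in l^2 and satisfies L x = 69(r, r^2, ...) = lambda x, so lambda is an eigenvalue. On the boundary |lambda| = 69 the geometric series diverges, so no l^2 eigenvector exists, but these lambda lie in the approximate point spectrum. Hence sigma(L) is the closed disk of radius 69 and sigma_p(L) is the open disk.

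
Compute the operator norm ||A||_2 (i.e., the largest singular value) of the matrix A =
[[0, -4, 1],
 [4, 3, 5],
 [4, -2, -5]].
||A||_2 ≈ 7.9901 (= sqrt(largest eigenvalue of A^T A))

||A||_2 = sigma_max(A) = sqrt(lambda_max(A^T A)). Form the symmetric matrix M = A^T A =
[[32, 4, 0],
 [4, 29, 21],
 [0, 21, 51]].
Its characteristic polynomial (trace, sum of principal 2x2 minors, determinant of M give the coefficients) is
  p(λ) = det(λ I - M) = λ^3 - 112λ^2 + 3582λ - 32400.
No integer candidate from the rational root theorem (±divisors of 32400) is a root, so the roots are irrational. The cubic discriminant is Δ = 658308384 > 0, so there are three distinct real roots. p(15) = -495 and p(16) = 336 have opposite signs, so a root lies in (15, 16); Newton's method refines it to λ ≈ 15.5764. p(32) = 304 and p(33) = -225 have opposite signs, so a root lies in (32, 33); Newton's method refines it to λ ≈ 32.5813. p(63) = -1215 and p(64) = 240 have opposite signs, so a root lies in (63, 64); Newton's method refines it to λ ≈ 63.8423. Check (Vieta): the three roots sum to 112, matching tr M = 112.
So the eigenvalues of A^T A are ≈ 15.5764, 32.5813, 63.8423 (all ≥ 0, as they must be for A^T A). The largest is λ_max ≈ 63.8423, hence ||A||_2 = sqrt(λ_max) ≈ 7.9901.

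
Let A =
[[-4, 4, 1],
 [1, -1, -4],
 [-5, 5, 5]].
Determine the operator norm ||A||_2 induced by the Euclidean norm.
||A||_2 = sqrt((126 + sqrt(10476))/2) ≈ 10.6853 (= sqrt(largest eigenvalue of A^T A))

||A||_2 = sigma_max(A) = sqrt(lambda_max(A^T A)). Form the symmetric matrix M = A^T A =
[[42, -42, -33],
 [-42, 42, 33],
 [-33, 33, 42]].
Its characteristic polynomial (trace, sum of principal 2x2 minors, determinant of M give the coefficients) is
  p(λ) = det(λ I - M) = λ^3 - 126λ^2 + 1350λ.
The constant term is 0, so λ = 0 is a root. Dividing out λ leaves p(λ) = λ(λ^2 - 126λ + 1350). For λ^2 - 126λ + 1350 the discriminant is 10476. It is nonnegative but not a perfect square, so the roots are real and irrational: λ = (126 ± sqrt(10476))/2 ≈ 114.1762, 11.8238.
So the eigenvalues of A^T A are ≈ 0, 11.8238, 114.1762 (all ≥ 0, as they must be for A^T A). The largest is λ_max = (126 + sqrt(10476))/2 ≈ 114.1762, hence ||A||_2 = sqrt(λ_max) = sqrt((126 + sqrt(10476))/2) ≈ 10.6853.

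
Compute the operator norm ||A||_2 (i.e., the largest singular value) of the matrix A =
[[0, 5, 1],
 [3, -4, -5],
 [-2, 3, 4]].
||A||_2 ≈ 9.6709 (= sqrt(largest eigenvalue of A^T A))

||A||_2 = sigma_max(A) = sqrt(lambda_max(A^T A)). Form the symmetric matrix M = A^T A =
[[13, -18, -23],
 [-18, 50, 37],
 [-23, 37, 42]].
Its characteristic polynomial (trace, sum of principal 2x2 minors, determinant of M give the coefficients) is
  p(λ) = det(λ I - M) = λ^3 - 105λ^2 + 1074λ - 81.
No integer candidate from the rational root theorem (±divisors of 81) is a root, so the roots are irrational. The cubic discriminant is Δ = 7550911017 > 0, so there are three distinct real roots. p(0) = -81 and p(1) = 889 have opposite signs, so a root lies in (0, 1); Newton's method refines it to λ ≈ 0.076. p(11) = 359 and p(12) = -585 have opposite signs, so a root lies in (11, 12); Newton's method refines it to λ ≈ 11.3982. p(93) = -3987 and p(94) = 3679 have opposite signs, so a root lies in (93, 94); Newton's method refines it to λ ≈ 93.5258. Check (Vieta): the three roots sum to 105, matching tr M = 105.
So the eigenvalues of A^T A are ≈ 0.076, 11.3982, 93.5258 (all ≥ 0, as they must be for A^T A). The largest is λ_max ≈ 93.5258, hence ||A||_2 = sqrt(λ_max) ≈ 9.6709.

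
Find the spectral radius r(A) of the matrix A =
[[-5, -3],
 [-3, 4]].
r(A) = (1 + sqrt(117))/2 ≈ 5.9083

The eigenvalues of A are the roots of its characteristic polynomial. With M = A (coefficients from the trace and determinant):
  p(λ) = det(λ I - M) = λ^2 + λ - 29.
For λ^2 + λ - 29 the discriminant is 117. It is nonnegative but not a perfect square, so the roots are real and irrational: λ = (-1 ± sqrt(117))/2 ≈ 4.9083, -5.9083.
Thus the eigenvalues (to 4 decimals) are 4.9083 (modulus 4.9083); -5.9083 (modulus 5.9083). The spectral radius is the largest modulus: r(A) = (1 + sqrt(117))/2 ≈ 5.9083. (Cross-check: r(A) ≤ ||A||_2 ≈ 5.9083; equality holds whenever A is normal, though it can also hold for some non-normal A.)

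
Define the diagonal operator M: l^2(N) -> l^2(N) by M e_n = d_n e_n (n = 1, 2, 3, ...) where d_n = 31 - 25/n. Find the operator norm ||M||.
||M|| = 31

For a diagonal operator on l^2 with entries d_n, ||M|| = sup_n |d_n|. Here d_1 = 6, d_2 = 37/2, ..., and d_n = 31 - 25/n increases monotonically toward 31. All terms lie in [6, 31), so |d_n| = d_n and the supremum is the limit 31, which is not attained by any individual d_n. Hence ||M|| = 31.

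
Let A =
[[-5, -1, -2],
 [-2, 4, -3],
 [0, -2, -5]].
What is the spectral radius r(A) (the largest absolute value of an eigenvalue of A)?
r(A) ≈ 6.3471

The eigenvalues of A are the roots of its characteristic polynomial. With M = A (coefficients from the trace, the sum of principal 2x2 minors, and det A):
  p(λ) = det(λ I - M) = λ^3 + 6λ^2 - 23λ - 132.
No integer candidate from the rational root theorem (±divisors of 132) is a root, so the roots are irrational. The cubic discriminant is Δ = 39200 > 0, so there are three distinct real roots. p(-7) = -20 and p(-6) = 6 have opposite signs, so a root lies in (-7, -6); Newton's method refines it to λ ≈ -6.3471. p(-5) = 8 and p(-4) = -8 have opposite signs, so a root lies in (-5, -4); Newton's method refines it to λ ≈ -4.3901. p(4) = -64 and p(5) = 28 have opposite signs, so a root lies in (4, 5); Newton's method refines it to λ ≈ 4.7372. Check (Vieta): the three roots sum to -6, matching tr M = -6.
Thus the eigenvalues (to 4 decimals) are -6.3471 (modulus 6.3471); -4.3901 (modulus 4.3901); 4.7372 (modulus 4.7372). The spectral radius is the largest modulus: r(A) ≈ 6.3471. (Cross-check: r(A) ≤ ||A||_2 ≈ 7.0876; equality holds whenever A is normal, though it can also hold for some non-normal A.)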